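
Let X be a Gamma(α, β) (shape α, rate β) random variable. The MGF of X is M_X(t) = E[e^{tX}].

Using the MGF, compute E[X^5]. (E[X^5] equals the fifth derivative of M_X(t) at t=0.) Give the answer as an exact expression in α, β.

E[X^5] = d^5M/dt^5 |_{t=0} = α*(α^4 + 10*α^3 + 35*α^2 + 50*α + 24)/β^5

M_X(t) = (β/(β - t))^α
dM/dt = -α*β^α*(1/(β - t))^α/(-β + t)
d^2M/dt^2 = (α^2*β^α*(1/(β - t))^α + α*β^α*(1/(β - t))^α)/(β^2 - 2*β*t + t^2)
d^3M/dt^3 = (-α^3*β^α*(1/(β - t))^α - 3*α^2*β^α*(1/(β - t))^α - 2*α*β^α*(1/(β - t))^α)/(-β^3 + 3*β^2*t - 3*β*t^2 + t^3)
d^4M/dt^4 = (α^4*β^α*(1/(β - t))^α + 6*α^3*β^α*(1/(β - t))^α + 11*α^2*β^α*(1/(β - t))^α + 6*α*β^α*(1/(β - t))^α)/(β^4 - 4*β^3*t + 6*β^2*t^2 - 4*β*t^3 + t^4)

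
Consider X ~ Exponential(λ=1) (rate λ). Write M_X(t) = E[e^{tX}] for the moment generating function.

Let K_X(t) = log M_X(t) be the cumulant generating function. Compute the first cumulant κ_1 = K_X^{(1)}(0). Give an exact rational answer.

M_X(t) = 1/(1 - t)
K_X(t) = log M_X(t) = -log(1 - t)
K′(t) = -1/(t - 1)

κ_1 = K′(0) = 1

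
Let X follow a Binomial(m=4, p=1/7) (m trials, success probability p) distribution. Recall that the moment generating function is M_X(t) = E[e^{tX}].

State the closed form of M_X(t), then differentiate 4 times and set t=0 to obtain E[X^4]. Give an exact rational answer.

M_X(t) = (e^(t)/7 + 6/7)^4
M′(t) = 4*e^(4*t)/2401 + 72*e^(3*t)/2401 + 432*e^(2*t)/2401 + 864*e^(t)/2401
M′′(t) = 16*e^(4*t)/2401 + 216*e^(3*t)/2401 + 864*e^(2*t)/2401 + 864*e^(t)/2401
M′′′(t) = 64*e^(4*t)/2401 + 648*e^(3*t)/2401 + 1728*e^(2*t)/2401 + 864*e^(t)/2401
M′′′′(t) = 256*e^(4*t)/2401 + 1944*e^(3*t)/2401 + 3456*e^(2*t)/2401 + 864*e^(t)/2401

E[X^4] = M′′′′(0) = 6520/2401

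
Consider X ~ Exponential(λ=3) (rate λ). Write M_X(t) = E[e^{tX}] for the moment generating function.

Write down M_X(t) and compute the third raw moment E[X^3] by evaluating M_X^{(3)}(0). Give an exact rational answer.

M_X(t) = 3/(3 - t)
D^3[M](t) = 18/(t^4 - 12*t^3 + 54*t^2 - 108*t + 81)

E[X^3] = D^3[M](0) = 2/9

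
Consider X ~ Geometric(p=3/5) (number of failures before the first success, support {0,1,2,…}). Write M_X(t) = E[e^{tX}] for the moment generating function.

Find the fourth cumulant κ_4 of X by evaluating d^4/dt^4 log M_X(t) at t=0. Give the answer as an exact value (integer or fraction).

κ_4 = K^(4)(0) = 230/27

M_X(t) = 3/(5*(1 - 2*e^(t)/5))
K_X(t) = log M_X(t) = -log(1 - 2*e^(t)/5) - log(5) + log(3)
K^(4)(t) = (40*e^(3*t) + 400*e^(2*t) + 250*e^(t))/(16*e^(4*t) - 160*e^(3*t) + 600*e^(2*t) - 1000*e^(t) + 625)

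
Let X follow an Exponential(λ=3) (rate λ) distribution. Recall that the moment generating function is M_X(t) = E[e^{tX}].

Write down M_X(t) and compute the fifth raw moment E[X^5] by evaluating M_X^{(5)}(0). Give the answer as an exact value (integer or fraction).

M_X(t) = 3/(3 - t)
M′(t) = 3/(t^2 - 6*t + 9)
M′′(t) = -6/(t^3 - 9*t^2 + 27*t - 27)
M′′′(t) = 18/(t^4 - 12*t^3 + 54*t^2 - 108*t + 81)
M′′′′(t) = -72/(t^5 - 15*t^4 + 90*t^3 - 270*t^2 + 405*t - 243)
M′′′′′(t) = 360/(t^6 - 18*t^5 + 135*t^4 - 540*t^3 + 1215*t^2 - 1458*t + 729)

E[X^5] = M′′′′′(0) = 40/81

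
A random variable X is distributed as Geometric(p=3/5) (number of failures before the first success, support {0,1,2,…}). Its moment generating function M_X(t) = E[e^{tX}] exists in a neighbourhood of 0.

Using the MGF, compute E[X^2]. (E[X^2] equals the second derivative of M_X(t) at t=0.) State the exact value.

M_X(t) = 3/(5*(1 - 2*e^(t)/5))
dM/dt = 6*e^(t)/(4*e^(2*t) - 20*e^(t) + 25)
d^2M/dt^2 = (-12*e^(2*t) - 30*e^(t))/(8*e^(3*t) - 60*e^(2*t) + 150*e^(t) - 125)

E[X^2] = d^2M/dt^2 |_{t=0} = 14/9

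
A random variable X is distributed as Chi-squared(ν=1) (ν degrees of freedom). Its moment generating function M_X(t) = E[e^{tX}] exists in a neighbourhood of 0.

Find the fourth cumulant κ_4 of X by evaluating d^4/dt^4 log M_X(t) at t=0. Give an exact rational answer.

κ_4 = D^4[K](0) = 48

M_X(t) = 1/√(1 - 2*t)
K_X(t) = log M_X(t) = -log(1 - 2*t)/2
D^4[K](t) = 48/(16*t^4 - 32*t^3 + 24*t^2 - 8*t + 1)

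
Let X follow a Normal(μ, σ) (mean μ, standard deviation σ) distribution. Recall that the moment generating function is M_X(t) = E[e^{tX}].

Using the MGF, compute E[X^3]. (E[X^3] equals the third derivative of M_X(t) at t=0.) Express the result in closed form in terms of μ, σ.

M_X(t) = e^(μ*t + σ^2*t^2/2)
M′(t) = μ*e^(μ*t)*e^(σ^2*t^2/2) + σ^2*t*e^(μ*t)*e^(σ^2*t^2/2)
M′′(t) = μ^2*e^(μ*t)*e^(σ^2*t^2/2) + 2*μ*σ^2*t*e^(μ*t)*e^(σ^2*t^2/2) + σ^4*t^2*e^(μ*t)*e^(σ^2*t^2/2) + σ^2*e^(μ*t)*e^(σ^2*t^2/2)

E[X^3] = M′′′(0) = μ*(μ^2 + 3*σ^2)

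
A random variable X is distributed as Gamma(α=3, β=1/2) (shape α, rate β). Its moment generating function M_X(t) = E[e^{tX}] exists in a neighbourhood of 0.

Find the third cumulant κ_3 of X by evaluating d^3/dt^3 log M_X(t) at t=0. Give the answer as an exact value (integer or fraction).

M_X(t) = 1/(8*(1/2 - t)^3)
K_X(t) = log M_X(t) = -3*log(1/2 - t) - 3*log(2)
dK/dt = -6/(2*t - 1)
d^2K/dt^2 = 12/(4*t^2 - 4*t + 1)
d^3K/dt^3 = -48/(8*t^3 - 12*t^2 + 6*t - 1)

κ_3 = d^3K/dt^3 |_{t=0} = 48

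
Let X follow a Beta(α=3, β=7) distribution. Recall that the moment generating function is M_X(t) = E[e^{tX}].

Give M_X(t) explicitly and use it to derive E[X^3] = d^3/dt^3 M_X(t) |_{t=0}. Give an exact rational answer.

M_X(t) = ₁F₁(3; 10; t)
D^3[M](t) = ₁F₁(6; 13; t)/22

E[X^3] = D^3[M](0) = 1/22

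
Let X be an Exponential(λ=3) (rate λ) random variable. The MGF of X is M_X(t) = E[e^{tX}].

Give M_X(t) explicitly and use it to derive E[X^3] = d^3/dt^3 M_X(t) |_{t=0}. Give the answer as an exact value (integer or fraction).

M_X(t) = 3/(3 - t)
M′(t) = 3/(t^2 - 6*t + 9)
M′′(t) = -6/(t^3 - 9*t^2 + 27*t - 27)
M′′′(t) = 18/(t^4 - 12*t^3 + 54*t^2 - 108*t + 81)

E[X^3] = M′′′(0) = 2/9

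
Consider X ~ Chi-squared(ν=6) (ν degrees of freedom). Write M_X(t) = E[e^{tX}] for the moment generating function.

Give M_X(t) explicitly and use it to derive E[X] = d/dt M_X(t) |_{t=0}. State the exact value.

M_X(t) = (1 - 2*t)^(-3)
M′(t) = 6/(16*t^4 - 32*t^3 + 24*t^2 - 8*t + 1)

E[X] = M′(0) = 6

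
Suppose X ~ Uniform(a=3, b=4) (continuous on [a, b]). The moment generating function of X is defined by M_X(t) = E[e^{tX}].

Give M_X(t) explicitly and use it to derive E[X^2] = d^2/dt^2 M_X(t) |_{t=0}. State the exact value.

E[X^2] = M′′(0) = 37/3

M_X(t) = (e^(4*t) - e^(3*t))/t
M′(t) = (4*t*e^(4*t) - 3*t*e^(3*t) - e^(4*t) + e^(3*t))/t^2
M′′(t) = (16*t^2*e^(4*t) - 9*t^2*e^(3*t) - 8*t*e^(4*t) + 6*t*e^(3*t) + 2*e^(4*t) - 2*e^(3*t))/t^3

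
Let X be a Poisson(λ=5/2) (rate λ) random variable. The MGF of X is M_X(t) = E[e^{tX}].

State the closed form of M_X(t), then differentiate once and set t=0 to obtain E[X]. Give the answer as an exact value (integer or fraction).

M_X(t) = e^(5*e^(t)/2 - 5/2)
M′(t) = 5*e^(-5/2)*e^(t)*e^(5*e^(t)/2)/2

E[X] = M′(0) = 5/2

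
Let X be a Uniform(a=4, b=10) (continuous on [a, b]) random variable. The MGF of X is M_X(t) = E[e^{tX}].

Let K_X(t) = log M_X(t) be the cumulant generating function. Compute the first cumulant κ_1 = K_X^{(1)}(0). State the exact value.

κ_1 = K′(0) = 7

M_X(t) = (e^(10*t) - e^(4*t))/(6*t)
K_X(t) = log M_X(t) = -log(t) + log(e^(10*t) - e^(4*t)) - log(6)
K′(t) = (10*t*e^(6*t) - 4*t - e^(6*t) + 1)/(t*e^(6*t) - t)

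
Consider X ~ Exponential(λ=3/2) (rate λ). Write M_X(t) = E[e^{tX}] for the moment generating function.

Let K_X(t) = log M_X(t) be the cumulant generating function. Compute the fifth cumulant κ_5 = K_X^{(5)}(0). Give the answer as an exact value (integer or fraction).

κ_5 = D^5[K](0) = 256/81

M_X(t) = 3/(2*(3/2 - t))
K_X(t) = log M_X(t) = -log(3/2 - t) - log(2) + log(3)
D^5[K](t) = -768/(32*t^5 - 240*t^4 + 720*t^3 - 1080*t^2 + 810*t - 243)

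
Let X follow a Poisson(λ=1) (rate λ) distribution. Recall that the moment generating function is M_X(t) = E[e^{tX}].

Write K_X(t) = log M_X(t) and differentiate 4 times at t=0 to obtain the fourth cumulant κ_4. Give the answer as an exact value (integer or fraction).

κ_4 = K^(4)(0) = 1

M_X(t) = e^(e^(t) - 1)
K_X(t) = log M_X(t) = e^(t) - 1
K^(4)(t) = e^(t)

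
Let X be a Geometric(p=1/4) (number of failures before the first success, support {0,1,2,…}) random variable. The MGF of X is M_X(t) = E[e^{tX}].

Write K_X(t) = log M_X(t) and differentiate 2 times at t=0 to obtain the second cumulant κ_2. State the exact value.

M_X(t) = 1/(4*(1 - 3*e^(t)/4))
K_X(t) = log M_X(t) = -log(1 - 3*e^(t)/4) - 2*log(2)
D^2[K](t) = 12*e^(t)/(9*e^(2*t) - 24*e^(t) + 16)

κ_2 = D^2[K](0) = 12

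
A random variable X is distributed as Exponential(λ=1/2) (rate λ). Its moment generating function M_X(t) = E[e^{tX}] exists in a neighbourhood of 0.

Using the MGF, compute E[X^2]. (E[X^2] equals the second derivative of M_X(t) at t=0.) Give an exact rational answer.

E[X^2] = M^(2)(0) = 8

M_X(t) = 1/(2*(1/2 - t))
M^(2)(t) = -8/(8*t^3 - 12*t^2 + 6*t - 1)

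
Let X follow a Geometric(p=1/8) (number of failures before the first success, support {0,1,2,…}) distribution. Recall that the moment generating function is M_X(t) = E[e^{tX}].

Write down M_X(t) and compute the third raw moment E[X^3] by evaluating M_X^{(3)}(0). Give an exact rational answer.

E[X^3] = d^3M/dt^3 |_{t=0} = 2359

M_X(t) = 1/(8*(1 - 7*e^(t)/8))
dM/dt = 7*e^(t)/(49*e^(2*t) - 112*e^(t) + 64)
d^2M/dt^2 = (-49*e^(2*t) - 56*e^(t))/(343*e^(3*t) - 1176*e^(2*t) + 1344*e^(t) - 512)
d^3M/dt^3 = (343*e^(3*t) + 1568*e^(2*t) + 448*e^(t))/(2401*e^(4*t) - 10976*e^(3*t) + 18816*e^(2*t) - 14336*e^(t) + 4096)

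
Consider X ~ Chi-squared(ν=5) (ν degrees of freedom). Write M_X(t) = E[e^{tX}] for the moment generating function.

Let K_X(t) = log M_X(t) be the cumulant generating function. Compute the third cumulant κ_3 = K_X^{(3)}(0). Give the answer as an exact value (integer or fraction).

κ_3 = D^3[K](0) = 40

M_X(t) = (1 - 2*t)^(-5/2)
K_X(t) = log M_X(t) = -5*log(1 - 2*t)/2
D^3[K](t) = -40/(8*t^3 - 12*t^2 + 6*t - 1)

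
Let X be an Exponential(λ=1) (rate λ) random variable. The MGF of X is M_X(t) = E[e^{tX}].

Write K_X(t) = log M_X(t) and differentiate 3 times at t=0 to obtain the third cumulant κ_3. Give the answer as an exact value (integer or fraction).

M_X(t) = 1/(1 - t)
K_X(t) = log M_X(t) = -log(1 - t)
K^(3)(t) = -2/(t^3 - 3*t^2 + 3*t - 1)

κ_3 = K^(3)(0) = 2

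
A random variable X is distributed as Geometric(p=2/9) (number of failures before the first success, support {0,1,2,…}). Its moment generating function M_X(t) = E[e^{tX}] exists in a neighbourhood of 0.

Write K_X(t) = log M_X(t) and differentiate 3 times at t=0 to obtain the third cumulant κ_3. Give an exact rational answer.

M_X(t) = 2/(9*(1 - 7*e^(t)/9))
K_X(t) = log M_X(t) = -log(1 - 7*e^(t)/9) - 2*log(3) + log(2)
K′(t) = -7*e^(t)/(7*e^(t) - 9)
K′′(t) = 63*e^(t)/(49*e^(2*t) - 126*e^(t) + 81)
K′′′(t) = (-441*e^(2*t) - 567*e^(t))/(343*e^(3*t) - 1323*e^(2*t) + 1701*e^(t) - 729)

κ_3 = K′′′(0) = 126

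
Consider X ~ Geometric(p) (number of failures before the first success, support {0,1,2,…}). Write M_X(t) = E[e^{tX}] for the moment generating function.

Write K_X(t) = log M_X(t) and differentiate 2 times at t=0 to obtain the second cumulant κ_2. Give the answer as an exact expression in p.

M_X(t) = p/(-(1 - p)*e^(t) + 1)
K_X(t) = log M_X(t) = log(p) - log(-(1 - p)*e^(t) + 1)
K^(2)(t) = (-p*e^(t) + e^(t))/(p^2*e^(2*t) - 2*p*e^(2*t) + 2*p*e^(t) + e^(2*t) - 2*e^(t) + 1)

κ_2 = K^(2)(0) = (1 - p)/p^2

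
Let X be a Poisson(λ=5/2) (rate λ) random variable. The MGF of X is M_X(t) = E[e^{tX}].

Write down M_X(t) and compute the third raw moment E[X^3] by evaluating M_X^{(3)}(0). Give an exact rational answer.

M_X(t) = e^(5*e^(t)/2 - 5/2)
M^(3)(t) = (125*e^(3*t)*e^(5*e^(t)/2) + 150*e^(2*t)*e^(5*e^(t)/2) + 20*e^(t)*e^(5*e^(t)/2))*e^(-5/2)/8

E[X^3] = M^(3)(0) = 295/8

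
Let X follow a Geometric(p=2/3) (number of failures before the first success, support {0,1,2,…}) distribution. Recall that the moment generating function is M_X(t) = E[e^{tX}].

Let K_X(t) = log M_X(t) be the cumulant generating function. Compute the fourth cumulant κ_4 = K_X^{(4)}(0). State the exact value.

M_X(t) = 2/(3*(1 - e^(t)/3))
K_X(t) = log M_X(t) = -log(1 - e^(t)/3) - log(3) + log(2)
dK/dt = -e^(t)/(e^(t) - 3)
d^2K/dt^2 = 3*e^(t)/(e^(2*t) - 6*e^(t) + 9)
d^3K/dt^3 = (-3*e^(2*t) - 9*e^(t))/(e^(3*t) - 9*e^(2*t) + 27*e^(t) - 27)
d^4K/dt^4 = (3*e^(3*t) + 36*e^(2*t) + 27*e^(t))/(e^(4*t) - 12*e^(3*t) + 54*e^(2*t) - 108*e^(t) + 81)

κ_4 = d^4K/dt^4 |_{t=0} = 33/8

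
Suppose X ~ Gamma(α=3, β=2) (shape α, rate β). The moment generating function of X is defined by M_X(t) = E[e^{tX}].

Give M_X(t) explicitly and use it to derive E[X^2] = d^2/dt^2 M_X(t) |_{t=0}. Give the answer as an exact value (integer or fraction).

E[X^2] = D^2[M](0) = 3

M_X(t) = 8/(2 - t)^3
D^2[M](t) = -96/(t^5 - 10*t^4 + 40*t^3 - 80*t^2 + 80*t - 32)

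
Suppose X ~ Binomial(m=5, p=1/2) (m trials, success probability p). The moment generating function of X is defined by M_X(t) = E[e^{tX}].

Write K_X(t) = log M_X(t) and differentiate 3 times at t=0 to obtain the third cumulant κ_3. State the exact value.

M_X(t) = (e^(t)/2 + 1/2)^5
K_X(t) = log M_X(t) = 5*log(e^(t)/2 + 1/2)
K′(t) = 5*e^(t)/(e^(t) + 1)
K′′(t) = 5*e^(t)/(e^(2*t) + 2*e^(t) + 1)
K′′′(t) = (-5*e^(2*t) + 5*e^(t))/(e^(3*t) + 3*e^(2*t) + 3*e^(t) + 1)

κ_3 = K′′′(0) = 0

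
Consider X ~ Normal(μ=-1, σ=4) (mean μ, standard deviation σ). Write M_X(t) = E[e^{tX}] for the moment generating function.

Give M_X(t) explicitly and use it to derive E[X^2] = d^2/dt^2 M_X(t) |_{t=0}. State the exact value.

E[X^2] = D^2[M](0) = 17

M_X(t) = e^(8*t^2 - t)
D^2[M](t) = (256*t^2*e^(8*t^2) - 32*t*e^(8*t^2) + 17*e^(8*t^2))*e^(-t)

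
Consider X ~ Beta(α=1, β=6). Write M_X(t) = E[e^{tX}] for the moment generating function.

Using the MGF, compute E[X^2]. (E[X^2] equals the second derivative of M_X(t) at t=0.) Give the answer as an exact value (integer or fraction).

E[X^2] = D^2[M](0) = 1/28

M_X(t) = ₁F₁(1; 7; t)
D^2[M](t) = ₁F₁(3; 9; t)/28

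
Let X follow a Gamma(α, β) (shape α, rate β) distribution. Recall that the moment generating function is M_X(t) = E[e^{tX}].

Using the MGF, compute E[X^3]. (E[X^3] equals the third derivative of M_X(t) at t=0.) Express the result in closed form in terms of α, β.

E[X^3] = d^3M/dt^3 |_{t=0} = α*(α^2 + 3*α + 2)/β^3

M_X(t) = (β/(β - t))^α
dM/dt = -α*β^α*(1/(β - t))^α/(-β + t)
d^2M/dt^2 = (α^2*β^α*(1/(β - t))^α + α*β^α*(1/(β - t))^α)/(β^2 - 2*β*t + t^2)
d^3M/dt^3 = (-α^3*β^α*(1/(β - t))^α - 3*α^2*β^α*(1/(β - t))^α - 2*α*β^α*(1/(β - t))^α)/(-β^3 + 3*β^2*t - 3*β*t^2 + t^3)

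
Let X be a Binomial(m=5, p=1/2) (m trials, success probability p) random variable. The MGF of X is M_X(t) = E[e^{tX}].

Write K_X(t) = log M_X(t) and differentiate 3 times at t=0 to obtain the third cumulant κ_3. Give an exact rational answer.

M_X(t) = (e^(t)/2 + 1/2)^5
K_X(t) = log M_X(t) = 5*log(e^(t)/2 + 1/2)
K^(3)(t) = (-5*e^(2*t) + 5*e^(t))/(e^(3*t) + 3*e^(2*t) + 3*e^(t) + 1)

κ_3 = K^(3)(0) = 0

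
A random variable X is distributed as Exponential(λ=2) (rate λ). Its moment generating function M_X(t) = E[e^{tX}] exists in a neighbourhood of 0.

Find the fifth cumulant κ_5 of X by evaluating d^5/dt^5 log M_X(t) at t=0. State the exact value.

M_X(t) = 2/(2 - t)
K_X(t) = log M_X(t) = -log(2 - t) + log(2)
K^(5)(t) = -24/(t^5 - 10*t^4 + 40*t^3 - 80*t^2 + 80*t - 32)

κ_5 = K^(5)(0) = 3/4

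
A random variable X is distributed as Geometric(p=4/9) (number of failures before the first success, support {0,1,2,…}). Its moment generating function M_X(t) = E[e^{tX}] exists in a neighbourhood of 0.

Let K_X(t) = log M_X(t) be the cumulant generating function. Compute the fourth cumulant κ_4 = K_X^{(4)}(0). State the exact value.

κ_4 = D^4[K](0) = 6435/128

M_X(t) = 4/(9*(1 - 5*e^(t)/9))
K_X(t) = log M_X(t) = -log(1 - 5*e^(t)/9) - 2*log(3) + 2*log(2)
D^4[K](t) = (1125*e^(3*t) + 8100*e^(2*t) + 3645*e^(t))/(625*e^(4*t) - 4500*e^(3*t) + 12150*e^(2*t) - 14580*e^(t) + 6561)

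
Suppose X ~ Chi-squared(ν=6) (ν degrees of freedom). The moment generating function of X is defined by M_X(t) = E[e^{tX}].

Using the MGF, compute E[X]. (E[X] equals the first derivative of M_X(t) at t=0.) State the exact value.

E[X] = M^(1)(0) = 6

M_X(t) = (1 - 2*t)^(-3)
M^(1)(t) = 6/(16*t^4 - 32*t^3 + 24*t^2 - 8*t + 1)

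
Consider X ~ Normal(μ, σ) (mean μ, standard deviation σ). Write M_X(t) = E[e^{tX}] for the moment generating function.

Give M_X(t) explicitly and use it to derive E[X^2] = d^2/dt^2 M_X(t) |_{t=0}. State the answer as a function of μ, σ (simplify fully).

M_X(t) = e^(μ*t + σ^2*t^2/2)
D^2[M](t) = μ^2*e^(μ*t)*e^(σ^2*t^2/2) + 2*μ*σ^2*t*e^(μ*t)*e^(σ^2*t^2/2) + σ^4*t^2*e^(μ*t)*e^(σ^2*t^2/2) + σ^2*e^(μ*t)*e^(σ^2*t^2/2)

E[X^2] = D^2[M](0) = μ^2 + σ^2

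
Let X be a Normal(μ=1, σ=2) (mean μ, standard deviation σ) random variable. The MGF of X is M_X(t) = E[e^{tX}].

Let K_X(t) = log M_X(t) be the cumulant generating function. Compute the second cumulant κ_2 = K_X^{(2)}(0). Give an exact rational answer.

M_X(t) = e^(2*t^2 + t)
K_X(t) = log M_X(t) = 2*t^2 + t
K′(t) = 4*t + 1
K′′(t) = 4

κ_2 = K′′(0) = 4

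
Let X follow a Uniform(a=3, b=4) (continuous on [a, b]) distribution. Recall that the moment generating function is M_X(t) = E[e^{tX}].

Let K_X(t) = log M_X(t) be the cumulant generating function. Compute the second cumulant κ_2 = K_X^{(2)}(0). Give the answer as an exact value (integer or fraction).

κ_2 = d^2K/dt^2 |_{t=0} = 1/12

M_X(t) = (e^(4*t) - e^(3*t))/t
K_X(t) = log M_X(t) = -log(t) + log(e^(4*t) - e^(3*t))
dK/dt = (4*t*e^(t) - 3*t - e^(t) + 1)/(t*e^(t) - t)
d^2K/dt^2 = (-t^2*e^(t) + e^(2*t) - 2*e^(t) + 1)/(t^2*e^(2*t) - 2*t^2*e^(t) + t^2)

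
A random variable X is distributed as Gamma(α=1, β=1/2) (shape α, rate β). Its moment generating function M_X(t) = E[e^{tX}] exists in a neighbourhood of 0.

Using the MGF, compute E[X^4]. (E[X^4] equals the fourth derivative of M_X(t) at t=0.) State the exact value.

M_X(t) = 1/(2*(1/2 - t))
M′(t) = 2/(4*t^2 - 4*t + 1)
M′′(t) = -8/(8*t^3 - 12*t^2 + 6*t - 1)
M′′′(t) = 48/(16*t^4 - 32*t^3 + 24*t^2 - 8*t + 1)
M′′′′(t) = -384/(32*t^5 - 80*t^4 + 80*t^3 - 40*t^2 + 10*t - 1)

E[X^4] = M′′′′(0) = 384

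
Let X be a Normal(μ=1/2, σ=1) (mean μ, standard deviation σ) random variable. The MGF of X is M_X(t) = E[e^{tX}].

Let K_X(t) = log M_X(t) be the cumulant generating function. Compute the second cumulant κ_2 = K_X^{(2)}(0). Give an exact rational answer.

κ_2 = K′′(0) = 1

M_X(t) = e^(t^2/2 + t/2)
K_X(t) = log M_X(t) = t^2/2 + t/2
K′(t) = t + 1/2
K′′(t) = 1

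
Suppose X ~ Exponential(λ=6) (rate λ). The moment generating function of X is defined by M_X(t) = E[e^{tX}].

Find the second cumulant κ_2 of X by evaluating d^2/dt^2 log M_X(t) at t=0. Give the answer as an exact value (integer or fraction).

κ_2 = K^(2)(0) = 1/36

M_X(t) = 6/(6 - t)
K_X(t) = log M_X(t) = -log(6 - t) + log(6)
K^(2)(t) = 1/(t^2 - 12*t + 36)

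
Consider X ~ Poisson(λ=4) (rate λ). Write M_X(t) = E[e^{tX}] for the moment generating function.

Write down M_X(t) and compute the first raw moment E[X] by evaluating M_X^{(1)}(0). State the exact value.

M_X(t) = e^(4*e^(t) - 4)
M′(t) = 4*e^(-4)*e^(t)*e^(4*e^(t))

E[X] = M′(0) = 4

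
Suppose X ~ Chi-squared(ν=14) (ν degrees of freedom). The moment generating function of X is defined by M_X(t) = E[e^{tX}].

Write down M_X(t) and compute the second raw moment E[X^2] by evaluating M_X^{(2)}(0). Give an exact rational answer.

M_X(t) = (1 - 2*t)^(-7)
M^(2)(t) = -224/(512*t^9 - 2304*t^8 + 4608*t^7 - 5376*t^6 + 4032*t^5 - 2016*t^4 + 672*t^3 - 144*t^2 + 18*t - 1)

E[X^2] = M^(2)(0) = 224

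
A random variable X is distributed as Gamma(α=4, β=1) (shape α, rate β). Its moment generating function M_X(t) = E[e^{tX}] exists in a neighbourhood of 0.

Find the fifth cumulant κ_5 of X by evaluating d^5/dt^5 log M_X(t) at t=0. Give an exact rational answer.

κ_5 = K′′′′′(0) = 96

M_X(t) = (1 - t)^(-4)
K_X(t) = log M_X(t) = -4*log(1 - t)
K′(t) = -4/(t - 1)
K′′(t) = 4/(t^2 - 2*t + 1)
K′′′(t) = -8/(t^3 - 3*t^2 + 3*t - 1)
K′′′′(t) = 24/(t^4 - 4*t^3 + 6*t^2 - 4*t + 1)
K′′′′′(t) = -96/(t^5 - 5*t^4 + 10*t^3 - 10*t^2 + 5*t - 1)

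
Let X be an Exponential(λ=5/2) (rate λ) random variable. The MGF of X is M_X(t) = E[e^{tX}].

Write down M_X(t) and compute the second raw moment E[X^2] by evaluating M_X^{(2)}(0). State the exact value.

M_X(t) = 5/(2*(5/2 - t))
M′(t) = 10/(4*t^2 - 20*t + 25)
M′′(t) = -40/(8*t^3 - 60*t^2 + 150*t - 125)

E[X^2] = M′′(0) = 8/25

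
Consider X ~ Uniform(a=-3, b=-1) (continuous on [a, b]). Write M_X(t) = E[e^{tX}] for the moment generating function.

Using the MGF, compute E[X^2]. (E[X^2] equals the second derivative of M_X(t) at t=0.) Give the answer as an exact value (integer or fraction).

M_X(t) = (e^(-t) - e^(-3*t))/(2*t)
M′(t) = (-t*e^(2*t) + 3*t - e^(2*t) + 1)*e^(-3*t)/(2*t^2)
M′′(t) = (t^2*e^(2*t) - 9*t^2 + 2*t*e^(2*t) - 6*t + 2*e^(2*t) - 2)*e^(-3*t)/(2*t^3)

E[X^2] = M′′(0) = 13/3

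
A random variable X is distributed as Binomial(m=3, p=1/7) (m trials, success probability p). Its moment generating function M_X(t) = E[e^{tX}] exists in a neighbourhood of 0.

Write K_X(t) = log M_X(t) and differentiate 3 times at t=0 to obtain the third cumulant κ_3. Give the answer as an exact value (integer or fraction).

κ_3 = K^(3)(0) = 90/343

M_X(t) = (e^(t)/7 + 6/7)^3
K_X(t) = log M_X(t) = 3*log(e^(t)/7 + 6/7)
K^(3)(t) = (-18*e^(2*t) + 108*e^(t))/(e^(3*t) + 18*e^(2*t) + 108*e^(t) + 216)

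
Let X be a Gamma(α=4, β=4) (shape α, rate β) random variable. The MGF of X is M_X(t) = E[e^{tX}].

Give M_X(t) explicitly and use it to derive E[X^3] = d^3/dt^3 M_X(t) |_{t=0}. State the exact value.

E[X^3] = D^3[M](0) = 15/8

M_X(t) = 256/(4 - t)^4
D^3[M](t) = -30720/(t^7 - 28*t^6 + 336*t^5 - 2240*t^4 + 8960*t^3 - 21504*t^2 + 28672*t - 16384)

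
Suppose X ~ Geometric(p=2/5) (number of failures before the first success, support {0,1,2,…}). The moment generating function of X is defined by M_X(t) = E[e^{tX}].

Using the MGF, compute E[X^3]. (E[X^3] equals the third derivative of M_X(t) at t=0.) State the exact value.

E[X^3] = d^3M/dt^3 |_{t=0} = 141/4

M_X(t) = 2/(5*(1 - 3*e^(t)/5))
dM/dt = 6*e^(t)/(9*e^(2*t) - 30*e^(t) + 25)
d^2M/dt^2 = (-18*e^(2*t) - 30*e^(t))/(27*e^(3*t) - 135*e^(2*t) + 225*e^(t) - 125)
d^3M/dt^3 = (54*e^(3*t) + 360*e^(2*t) + 150*e^(t))/(81*e^(4*t) - 540*e^(3*t) + 1350*e^(2*t) - 1500*e^(t) + 625)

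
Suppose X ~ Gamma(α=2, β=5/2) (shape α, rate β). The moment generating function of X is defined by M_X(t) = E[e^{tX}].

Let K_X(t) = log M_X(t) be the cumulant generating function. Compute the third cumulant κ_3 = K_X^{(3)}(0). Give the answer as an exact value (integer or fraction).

κ_3 = D^3[K](0) = 32/125

M_X(t) = 25/(4*(5/2 - t)^2)
K_X(t) = log M_X(t) = -2*log(5/2 - t) - 2*log(2) + 2*log(5)
D^3[K](t) = -32/(8*t^3 - 60*t^2 + 150*t - 125)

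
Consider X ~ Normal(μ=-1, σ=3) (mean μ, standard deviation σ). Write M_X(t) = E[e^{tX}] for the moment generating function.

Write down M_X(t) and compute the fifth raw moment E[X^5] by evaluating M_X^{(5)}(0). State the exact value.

E[X^5] = D^5[M](0) = -1306

M_X(t) = e^(9*t^2/2 - t)
D^5[M](t) = (59049*t^5*e^(9*t^2/2) - 32805*t^4*e^(9*t^2/2) + 72900*t^3*e^(9*t^2/2) - 22680*t^2*e^(9*t^2/2) + 13410*t*e^(9*t^2/2) - 1306*e^(9*t^2/2))*e^(-t)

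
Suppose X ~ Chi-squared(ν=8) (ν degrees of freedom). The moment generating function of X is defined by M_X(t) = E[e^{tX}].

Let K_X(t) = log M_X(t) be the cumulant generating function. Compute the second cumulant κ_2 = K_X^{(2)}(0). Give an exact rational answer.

κ_2 = d^2K/dt^2 |_{t=0} = 16

M_X(t) = (1 - 2*t)^(-4)
K_X(t) = log M_X(t) = -4*log(1 - 2*t)
dK/dt = -8/(2*t - 1)
d^2K/dt^2 = 16/(4*t^2 - 4*t + 1)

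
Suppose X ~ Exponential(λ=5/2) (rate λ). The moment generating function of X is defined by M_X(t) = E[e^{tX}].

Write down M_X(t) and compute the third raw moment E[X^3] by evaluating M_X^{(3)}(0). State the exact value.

M_X(t) = 5/(2*(5/2 - t))
M′(t) = 10/(4*t^2 - 20*t + 25)
M′′(t) = -40/(8*t^3 - 60*t^2 + 150*t - 125)
M′′′(t) = 240/(16*t^4 - 160*t^3 + 600*t^2 - 1000*t + 625)

E[X^3] = M′′′(0) = 48/125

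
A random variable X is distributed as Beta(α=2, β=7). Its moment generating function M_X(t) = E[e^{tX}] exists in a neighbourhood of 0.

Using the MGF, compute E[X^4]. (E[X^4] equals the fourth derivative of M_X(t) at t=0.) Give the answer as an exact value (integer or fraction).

M_X(t) = ₁F₁(2; 9; t)
M^(4)(t) = ₁F₁(6; 13; t)/99

E[X^4] = M^(4)(0) = 1/99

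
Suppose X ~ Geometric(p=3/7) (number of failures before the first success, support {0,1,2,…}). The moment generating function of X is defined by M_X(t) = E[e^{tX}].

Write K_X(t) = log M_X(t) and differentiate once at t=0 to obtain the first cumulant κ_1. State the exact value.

κ_1 = K^(1)(0) = 4/3

M_X(t) = 3/(7*(1 - 4*e^(t)/7))
K_X(t) = log M_X(t) = -log(1 - 4*e^(t)/7) - log(7) + log(3)
K^(1)(t) = -4*e^(t)/(4*e^(t) - 7)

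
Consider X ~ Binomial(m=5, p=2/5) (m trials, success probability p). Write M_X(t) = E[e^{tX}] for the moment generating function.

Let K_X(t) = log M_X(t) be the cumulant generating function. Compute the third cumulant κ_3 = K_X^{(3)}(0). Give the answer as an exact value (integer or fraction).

κ_3 = K′′′(0) = 6/25

M_X(t) = (2*e^(t)/5 + 3/5)^5
K_X(t) = log M_X(t) = 5*log(2*e^(t)/5 + 3/5)
K′(t) = 10*e^(t)/(2*e^(t) + 3)
K′′(t) = 30*e^(t)/(4*e^(2*t) + 12*e^(t) + 9)
K′′′(t) = (-60*e^(2*t) + 90*e^(t))/(8*e^(3*t) + 36*e^(2*t) + 54*e^(t) + 27)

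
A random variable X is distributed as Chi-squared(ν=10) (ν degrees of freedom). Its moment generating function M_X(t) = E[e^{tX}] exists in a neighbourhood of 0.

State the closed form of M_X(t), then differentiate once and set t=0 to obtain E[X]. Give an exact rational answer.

M_X(t) = (1 - 2*t)^(-5)
M′(t) = 10/(64*t^6 - 192*t^5 + 240*t^4 - 160*t^3 + 60*t^2 - 12*t + 1)

E[X] = M′(0) = 10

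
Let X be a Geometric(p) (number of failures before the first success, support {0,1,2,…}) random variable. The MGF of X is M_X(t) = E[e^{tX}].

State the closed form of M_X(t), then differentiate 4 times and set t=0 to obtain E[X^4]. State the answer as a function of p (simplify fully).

M_X(t) = p/(-(1 - p)*e^(t) + 1)
M′(t) = (-p^2*e^(t) + p*e^(t))/(p^2*e^(2*t) - 2*p*e^(2*t) + 2*p*e^(t) + e^(2*t) - 2*e^(t) + 1)

E[X^4] = M′′′′(0) = 1 - 15/p + 50/p^2 - 60/p^3 + 24/p^4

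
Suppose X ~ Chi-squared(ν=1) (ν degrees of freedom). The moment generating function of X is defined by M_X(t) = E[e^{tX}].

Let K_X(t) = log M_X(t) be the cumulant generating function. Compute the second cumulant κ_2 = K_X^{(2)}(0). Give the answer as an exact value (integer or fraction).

κ_2 = d^2K/dt^2 |_{t=0} = 2

M_X(t) = 1/√(1 - 2*t)
K_X(t) = log M_X(t) = -log(1 - 2*t)/2
dK/dt = -1/(2*t - 1)
d^2K/dt^2 = 2/(4*t^2 - 4*t + 1)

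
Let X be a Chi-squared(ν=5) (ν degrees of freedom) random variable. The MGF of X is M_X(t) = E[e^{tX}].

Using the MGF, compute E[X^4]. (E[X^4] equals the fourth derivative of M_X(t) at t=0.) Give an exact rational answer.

M_X(t) = (1 - 2*t)^(-5/2)
M^(4)(t) = 3465/(64*t^6*√(1 - 2*t) - 192*t^5*√(1 - 2*t) + 240*t^4*√(1 - 2*t) - 160*t^3*√(1 - 2*t) + 60*t^2*√(1 - 2*t) - 12*t*√(1 - 2*t) + √(1 - 2*t))

E[X^4] = M^(4)(0) = 3465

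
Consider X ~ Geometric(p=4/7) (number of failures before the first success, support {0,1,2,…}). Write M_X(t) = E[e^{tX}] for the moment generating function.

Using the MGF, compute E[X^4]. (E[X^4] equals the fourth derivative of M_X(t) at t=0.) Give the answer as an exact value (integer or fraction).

E[X^4] = D^4[M](0) = 1005/32

M_X(t) = 4/(7*(1 - 3*e^(t)/7))
D^4[M](t) = (-324*e^(4*t) - 8316*e^(3*t) - 19404*e^(2*t) - 4116*e^(t))/(243*e^(5*t) - 2835*e^(4*t) + 13230*e^(3*t) - 30870*e^(2*t) + 36015*e^(t) - 16807)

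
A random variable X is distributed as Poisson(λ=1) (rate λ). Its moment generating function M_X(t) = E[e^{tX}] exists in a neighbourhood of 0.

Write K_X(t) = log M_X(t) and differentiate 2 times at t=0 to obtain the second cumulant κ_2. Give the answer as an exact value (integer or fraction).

κ_2 = D^2[K](0) = 1

M_X(t) = e^(e^(t) - 1)
K_X(t) = log M_X(t) = e^(t) - 1
D^2[K](t) = e^(t)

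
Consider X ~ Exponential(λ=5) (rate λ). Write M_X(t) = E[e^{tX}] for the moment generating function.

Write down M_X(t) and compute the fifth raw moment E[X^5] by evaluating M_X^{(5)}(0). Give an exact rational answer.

E[X^5] = M′′′′′(0) = 24/625

M_X(t) = 5/(5 - t)
M′(t) = 5/(t^2 - 10*t + 25)
M′′(t) = -10/(t^3 - 15*t^2 + 75*t - 125)
M′′′(t) = 30/(t^4 - 20*t^3 + 150*t^2 - 500*t + 625)
M′′′′(t) = -120/(t^5 - 25*t^4 + 250*t^3 - 1250*t^2 + 3125*t - 3125)
M′′′′′(t) = 600/(t^6 - 30*t^5 + 375*t^4 - 2500*t^3 + 9375*t^2 - 18750*t + 15625)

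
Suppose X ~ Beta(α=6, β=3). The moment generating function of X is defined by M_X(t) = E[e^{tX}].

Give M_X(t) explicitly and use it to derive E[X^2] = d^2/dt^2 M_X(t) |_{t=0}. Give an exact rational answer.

E[X^2] = M^(2)(0) = 7/15

M_X(t) = ₁F₁(6; 9; t)
M^(2)(t) = 7*₁F₁(8; 11; t)/15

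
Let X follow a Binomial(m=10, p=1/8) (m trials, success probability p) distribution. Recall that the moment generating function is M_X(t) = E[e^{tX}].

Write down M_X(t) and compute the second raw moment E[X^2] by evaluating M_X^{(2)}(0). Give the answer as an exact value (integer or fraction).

M_X(t) = (e^(t)/8 + 7/8)^10

E[X^2] = D^2[M](0) = 85/32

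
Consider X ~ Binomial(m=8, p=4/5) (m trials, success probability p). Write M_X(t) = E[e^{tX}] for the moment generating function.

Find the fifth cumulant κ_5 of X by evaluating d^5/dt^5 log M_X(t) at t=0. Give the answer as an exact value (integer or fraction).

M_X(t) = (4*e^(t)/5 + 1/5)^8
K_X(t) = log M_X(t) = 8*log(4*e^(t)/5 + 1/5)
dK/dt = 32*e^(t)/(4*e^(t) + 1)
d^2K/dt^2 = 32*e^(t)/(16*e^(2*t) + 8*e^(t) + 1)
d^3K/dt^3 = (-128*e^(2*t) + 32*e^(t))/(64*e^(3*t) + 48*e^(2*t) + 12*e^(t) + 1)
d^4K/dt^4 = (512*e^(3*t) - 512*e^(2*t) + 32*e^(t))/(256*e^(4*t) + 256*e^(3*t) + 96*e^(2*t) + 16*e^(t) + 1)
d^5K/dt^5 = (-2048*e^(4*t) + 5632*e^(3*t) - 1408*e^(2*t) + 32*e^(t))/(1024*e^(5*t) + 1280*e^(4*t) + 640*e^(3*t) + 160*e^(2*t) + 20*e^(t) + 1)

κ_5 = d^5K/dt^5 |_{t=0} = 2208/3125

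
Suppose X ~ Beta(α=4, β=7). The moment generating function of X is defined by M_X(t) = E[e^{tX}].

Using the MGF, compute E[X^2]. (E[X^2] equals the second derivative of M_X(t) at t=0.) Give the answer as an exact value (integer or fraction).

E[X^2] = d^2M/dt^2 |_{t=0} = 5/33

M_X(t) = ₁F₁(4; 11; t)
dM/dt = 4*₁F₁(5; 12; t)/11
d^2M/dt^2 = 5*₁F₁(6; 13; t)/33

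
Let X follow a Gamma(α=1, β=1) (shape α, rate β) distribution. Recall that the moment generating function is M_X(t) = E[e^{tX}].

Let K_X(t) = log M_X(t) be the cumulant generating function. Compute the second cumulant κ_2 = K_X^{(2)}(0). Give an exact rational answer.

κ_2 = D^2[K](0) = 1

M_X(t) = 1/(1 - t)
K_X(t) = log M_X(t) = -log(1 - t)
D^2[K](t) = 1/(t^2 - 2*t + 1)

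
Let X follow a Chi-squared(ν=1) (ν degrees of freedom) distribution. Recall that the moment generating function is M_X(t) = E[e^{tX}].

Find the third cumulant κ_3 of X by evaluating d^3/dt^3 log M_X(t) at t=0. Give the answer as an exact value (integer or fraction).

M_X(t) = 1/√(1 - 2*t)
K_X(t) = log M_X(t) = -log(1 - 2*t)/2
K′(t) = -1/(2*t - 1)
K′′(t) = 2/(4*t^2 - 4*t + 1)
K′′′(t) = -8/(8*t^3 - 12*t^2 + 6*t - 1)

κ_3 = K′′′(0) = 8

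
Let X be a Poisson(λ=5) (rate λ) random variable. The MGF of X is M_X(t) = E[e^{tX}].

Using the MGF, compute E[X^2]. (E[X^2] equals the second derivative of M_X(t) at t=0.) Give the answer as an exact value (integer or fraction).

E[X^2] = M′′(0) = 30

M_X(t) = e^(5*e^(t) - 5)
M′(t) = 5*e^(-5)*e^(t)*e^(5*e^(t))
M′′(t) = (25*e^(2*t)*e^(5*e^(t)) + 5*e^(t)*e^(5*e^(t)))*e^(-5)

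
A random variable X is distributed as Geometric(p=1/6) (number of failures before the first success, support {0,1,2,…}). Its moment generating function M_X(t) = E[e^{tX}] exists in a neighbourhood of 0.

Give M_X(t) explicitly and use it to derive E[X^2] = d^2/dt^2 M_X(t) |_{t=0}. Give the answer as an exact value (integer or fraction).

M_X(t) = 1/(6*(1 - 5*e^(t)/6))
M^(2)(t) = (-25*e^(2*t) - 30*e^(t))/(125*e^(3*t) - 450*e^(2*t) + 540*e^(t) - 216)

E[X^2] = M^(2)(0) = 55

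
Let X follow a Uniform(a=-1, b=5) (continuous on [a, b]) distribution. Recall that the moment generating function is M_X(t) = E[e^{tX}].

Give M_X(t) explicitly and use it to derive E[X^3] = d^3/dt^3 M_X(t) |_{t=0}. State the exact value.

E[X^3] = M^(3)(0) = 26

M_X(t) = (e^(5*t) - e^(-t))/(6*t)
M^(3)(t) = (125*t^3*e^(6*t) + t^3 - 75*t^2*e^(6*t) + 3*t^2 + 30*t*e^(6*t) + 6*t - 6*e^(6*t) + 6)*e^(-t)/(6*t^4)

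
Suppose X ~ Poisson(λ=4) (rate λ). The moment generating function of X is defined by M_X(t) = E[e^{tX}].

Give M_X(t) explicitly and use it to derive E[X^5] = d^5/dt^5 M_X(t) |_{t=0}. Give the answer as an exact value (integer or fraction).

E[X^5] = D^5[M](0) = 5428

M_X(t) = e^(4*e^(t) - 4)
D^5[M](t) = (1024*e^(5*t)*e^(4*e^(t)) + 2560*e^(4*t)*e^(4*e^(t)) + 1600*e^(3*t)*e^(4*e^(t)) + 240*e^(2*t)*e^(4*e^(t)) + 4*e^(t)*e^(4*e^(t)))*e^(-4)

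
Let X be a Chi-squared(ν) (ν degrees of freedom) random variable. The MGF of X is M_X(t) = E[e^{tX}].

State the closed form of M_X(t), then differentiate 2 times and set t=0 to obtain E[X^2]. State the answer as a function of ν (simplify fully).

E[X^2] = d^2M/dt^2 |_{t=0} = ν*(ν + 2)

M_X(t) = (1 - 2*t)^(-ν/2)
dM/dt = -ν/(2*t*(1 - 2*t)^(ν/2) - (1 - 2*t)^(ν/2))
d^2M/dt^2 = (ν^2 + 2*ν)/(4*t^2*(1 - 2*t)^(ν/2) - 4*t*(1 - 2*t)^(ν/2) + (1 - 2*t)^(ν/2))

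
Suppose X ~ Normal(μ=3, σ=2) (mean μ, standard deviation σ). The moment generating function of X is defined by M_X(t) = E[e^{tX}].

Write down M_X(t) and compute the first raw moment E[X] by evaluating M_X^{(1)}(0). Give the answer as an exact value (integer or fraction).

M_X(t) = e^(2*t^2 + 3*t)
dM/dt = 4*t*e^(3*t)*e^(2*t^2) + 3*e^(3*t)*e^(2*t^2)

E[X] = dM/dt |_{t=0} = 3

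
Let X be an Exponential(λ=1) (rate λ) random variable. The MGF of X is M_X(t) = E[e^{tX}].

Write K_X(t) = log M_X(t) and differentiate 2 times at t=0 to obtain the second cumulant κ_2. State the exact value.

M_X(t) = 1/(1 - t)
K_X(t) = log M_X(t) = -log(1 - t)
D^2[K](t) = 1/(t^2 - 2*t + 1)

κ_2 = D^2[K](0) = 1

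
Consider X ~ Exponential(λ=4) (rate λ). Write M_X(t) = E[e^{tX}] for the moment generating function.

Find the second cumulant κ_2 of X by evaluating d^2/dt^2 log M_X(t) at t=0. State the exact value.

M_X(t) = 4/(4 - t)
K_X(t) = log M_X(t) = -log(4 - t) + 2*log(2)
K′(t) = -1/(t - 4)
K′′(t) = 1/(t^2 - 8*t + 16)

κ_2 = K′′(0) = 1/16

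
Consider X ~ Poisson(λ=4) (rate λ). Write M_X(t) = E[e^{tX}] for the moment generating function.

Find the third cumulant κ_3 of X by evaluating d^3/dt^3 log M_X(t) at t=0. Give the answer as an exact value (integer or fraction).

M_X(t) = e^(4*e^(t) - 4)
K_X(t) = log M_X(t) = 4*e^(t) - 4
K′(t) = 4*e^(t)
K′′(t) = 4*e^(t)
K′′′(t) = 4*e^(t)

κ_3 = K′′′(0) = 4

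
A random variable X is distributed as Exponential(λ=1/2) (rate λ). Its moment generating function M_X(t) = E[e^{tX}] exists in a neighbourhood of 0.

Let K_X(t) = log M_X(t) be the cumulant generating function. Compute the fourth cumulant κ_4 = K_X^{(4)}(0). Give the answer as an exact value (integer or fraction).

M_X(t) = 1/(2*(1/2 - t))
K_X(t) = log M_X(t) = -log(1/2 - t) - log(2)
dK/dt = -2/(2*t - 1)
d^2K/dt^2 = 4/(4*t^2 - 4*t + 1)
d^3K/dt^3 = -16/(8*t^3 - 12*t^2 + 6*t - 1)
d^4K/dt^4 = 96/(16*t^4 - 32*t^3 + 24*t^2 - 8*t + 1)

κ_4 = d^4K/dt^4 |_{t=0} = 96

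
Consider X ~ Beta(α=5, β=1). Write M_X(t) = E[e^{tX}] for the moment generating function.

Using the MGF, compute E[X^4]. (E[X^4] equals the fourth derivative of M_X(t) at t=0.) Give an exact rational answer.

E[X^4] = d^4M/dt^4 |_{t=0} = 5/9

M_X(t) = ₁F₁(5; 6; t)
dM/dt = 5*₁F₁(6; 7; t)/6
d^2M/dt^2 = 5*₁F₁(7; 8; t)/7
d^3M/dt^3 = 5*₁F₁(8; 9; t)/8
d^4M/dt^4 = 5*₁F₁(9; 10; t)/9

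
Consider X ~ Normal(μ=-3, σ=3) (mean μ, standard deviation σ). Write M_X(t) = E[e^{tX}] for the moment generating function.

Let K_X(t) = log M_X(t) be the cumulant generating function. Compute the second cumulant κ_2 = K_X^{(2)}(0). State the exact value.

M_X(t) = e^(9*t^2/2 - 3*t)
K_X(t) = log M_X(t) = 9*t^2/2 - 3*t
D^2[K](t) = 9

κ_2 = D^2[K](0) = 9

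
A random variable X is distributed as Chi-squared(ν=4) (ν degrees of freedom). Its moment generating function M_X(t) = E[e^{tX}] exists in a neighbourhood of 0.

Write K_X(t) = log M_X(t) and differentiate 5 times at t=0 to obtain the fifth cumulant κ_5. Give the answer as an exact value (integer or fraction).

κ_5 = K^(5)(0) = 1536

M_X(t) = (1 - 2*t)^(-2)
K_X(t) = log M_X(t) = -2*log(1 - 2*t)
K^(5)(t) = -1536/(32*t^5 - 80*t^4 + 80*t^3 - 40*t^2 + 10*t - 1)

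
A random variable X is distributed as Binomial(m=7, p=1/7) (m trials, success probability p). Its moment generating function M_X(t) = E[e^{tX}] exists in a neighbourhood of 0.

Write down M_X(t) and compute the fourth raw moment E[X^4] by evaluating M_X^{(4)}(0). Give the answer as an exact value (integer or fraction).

E[X^4] = d^4M/dt^4 |_{t=0} = 3781/343

M_X(t) = (e^(t)/7 + 6/7)^7
dM/dt = e^(7*t)/117649 + 36*e^(6*t)/117649 + 540*e^(5*t)/117649 + 4320*e^(4*t)/117649 + 19440*e^(3*t)/117649 + 46656*e^(2*t)/117649 + 46656*e^(t)/117649
d^2M/dt^2 = e^(7*t)/16807 + 216*e^(6*t)/117649 + 2700*e^(5*t)/117649 + 17280*e^(4*t)/117649 + 58320*e^(3*t)/117649 + 93312*e^(2*t)/117649 + 46656*e^(t)/117649
d^3M/dt^3 = e^(7*t)/2401 + 1296*e^(6*t)/117649 + 13500*e^(5*t)/117649 + 69120*e^(4*t)/117649 + 174960*e^(3*t)/117649 + 186624*e^(2*t)/117649 + 46656*e^(t)/117649
d^4M/dt^4 = e^(7*t)/343 + 7776*e^(6*t)/117649 + 67500*e^(5*t)/117649 + 276480*e^(4*t)/117649 + 524880*e^(3*t)/117649 + 373248*e^(2*t)/117649 + 46656*e^(t)/117649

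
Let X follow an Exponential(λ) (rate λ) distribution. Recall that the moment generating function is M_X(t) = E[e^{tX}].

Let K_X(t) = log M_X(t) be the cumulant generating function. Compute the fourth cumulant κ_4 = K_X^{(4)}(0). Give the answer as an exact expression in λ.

κ_4 = D^4[K](0) = 6/λ^4

M_X(t) = λ/(λ - t)
K_X(t) = log M_X(t) = log(λ) - log(λ - t)
D^4[K](t) = 6/(λ^4 - 4*λ^3*t + 6*λ^2*t^2 - 4*λ*t^3 + t^4)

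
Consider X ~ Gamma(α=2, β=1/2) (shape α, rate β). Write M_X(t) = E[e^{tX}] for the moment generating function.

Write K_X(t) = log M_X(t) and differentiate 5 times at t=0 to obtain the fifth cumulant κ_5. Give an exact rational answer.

κ_5 = K′′′′′(0) = 1536

M_X(t) = 1/(4*(1/2 - t)^2)
K_X(t) = log M_X(t) = -2*log(1/2 - t) - 2*log(2)
K′(t) = -4/(2*t - 1)
K′′(t) = 8/(4*t^2 - 4*t + 1)
K′′′(t) = -32/(8*t^3 - 12*t^2 + 6*t - 1)
K′′′′(t) = 192/(16*t^4 - 32*t^3 + 24*t^2 - 8*t + 1)
K′′′′′(t) = -1536/(32*t^5 - 80*t^4 + 80*t^3 - 40*t^2 + 10*t - 1)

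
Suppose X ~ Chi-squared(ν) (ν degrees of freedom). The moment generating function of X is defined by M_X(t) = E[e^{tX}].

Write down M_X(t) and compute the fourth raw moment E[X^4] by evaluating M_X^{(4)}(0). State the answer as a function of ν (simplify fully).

E[X^4] = M′′′′(0) = ν*(ν^3 + 12*ν^2 + 44*ν + 48)

M_X(t) = (1 - 2*t)^(-ν/2)
M′(t) = -ν/(2*t*(1 - 2*t)^(ν/2) - (1 - 2*t)^(ν/2))
M′′(t) = (ν^2 + 2*ν)/(4*t^2*(1 - 2*t)^(ν/2) - 4*t*(1 - 2*t)^(ν/2) + (1 - 2*t)^(ν/2))
M′′′(t) = (-ν^3 - 6*ν^2 - 8*ν)/(8*t^3*(1 - 2*t)^(ν/2) - 12*t^2*(1 - 2*t)^(ν/2) + 6*t*(1 - 2*t)^(ν/2) - (1 - 2*t)^(ν/2))
M′′′′(t) = (ν^4 + 12*ν^3 + 44*ν^2 + 48*ν)/(16*t^4*(1 - 2*t)^(ν/2) - 32*t^3*(1 - 2*t)^(ν/2) + 24*t^2*(1 - 2*t)^(ν/2) - 8*t*(1 - 2*t)^(ν/2) + (1 - 2*t)^(ν/2))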